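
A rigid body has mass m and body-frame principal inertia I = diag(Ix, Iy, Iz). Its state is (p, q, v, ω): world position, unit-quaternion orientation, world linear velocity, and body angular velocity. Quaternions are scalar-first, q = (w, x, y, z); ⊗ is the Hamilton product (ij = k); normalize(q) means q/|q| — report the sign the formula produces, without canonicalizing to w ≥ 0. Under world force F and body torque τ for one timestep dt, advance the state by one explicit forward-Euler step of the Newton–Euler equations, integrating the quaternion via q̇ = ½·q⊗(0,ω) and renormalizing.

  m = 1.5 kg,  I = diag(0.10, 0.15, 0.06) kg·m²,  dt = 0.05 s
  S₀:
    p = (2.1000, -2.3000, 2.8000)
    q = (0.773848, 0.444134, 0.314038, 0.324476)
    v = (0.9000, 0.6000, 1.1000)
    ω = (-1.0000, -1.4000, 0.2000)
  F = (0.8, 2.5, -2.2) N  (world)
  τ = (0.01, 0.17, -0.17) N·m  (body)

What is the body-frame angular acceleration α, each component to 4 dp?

ω×(Iω) gyroscopic = (0.0252, -0.0080, 0.0700)
(τ − ω×Iω)/I = (-0.1520, 1.1867, -4.0000)

α = (-0.1520, 1.1867, -4.0000)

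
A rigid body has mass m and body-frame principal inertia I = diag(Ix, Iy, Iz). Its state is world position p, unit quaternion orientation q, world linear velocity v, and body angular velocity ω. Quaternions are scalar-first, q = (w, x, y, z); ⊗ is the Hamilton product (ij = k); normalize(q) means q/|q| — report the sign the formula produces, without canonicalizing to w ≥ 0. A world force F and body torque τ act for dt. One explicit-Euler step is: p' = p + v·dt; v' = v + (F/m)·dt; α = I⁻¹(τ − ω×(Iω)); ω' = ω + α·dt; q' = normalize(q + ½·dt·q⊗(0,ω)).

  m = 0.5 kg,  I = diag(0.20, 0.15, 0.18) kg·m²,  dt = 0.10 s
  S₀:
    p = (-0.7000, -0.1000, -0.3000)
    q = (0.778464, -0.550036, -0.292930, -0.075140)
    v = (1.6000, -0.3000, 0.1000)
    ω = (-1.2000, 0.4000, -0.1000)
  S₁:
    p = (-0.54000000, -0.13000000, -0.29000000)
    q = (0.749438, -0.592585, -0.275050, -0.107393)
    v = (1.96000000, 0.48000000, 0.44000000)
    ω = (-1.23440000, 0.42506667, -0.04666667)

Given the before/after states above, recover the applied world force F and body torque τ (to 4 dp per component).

Δv = v₁−v₀ = (0.36000000, 0.78000000, 0.34000000)
F = m·Δv/dt = (1.8000, 3.9000, 1.7000)
rate change Δω = (-0.03440000, 0.02506667, 0.05333333)
precession coupling = (-0.0012, 0.0024, 0.0240)
τ = I·(Δω/dt) + ω₀×(Iω₀) = (-0.0700, 0.0400, 0.1200)

F = (1.8000, 3.9000, 1.7000)
τ = (-0.0700, 0.0400, 0.1200)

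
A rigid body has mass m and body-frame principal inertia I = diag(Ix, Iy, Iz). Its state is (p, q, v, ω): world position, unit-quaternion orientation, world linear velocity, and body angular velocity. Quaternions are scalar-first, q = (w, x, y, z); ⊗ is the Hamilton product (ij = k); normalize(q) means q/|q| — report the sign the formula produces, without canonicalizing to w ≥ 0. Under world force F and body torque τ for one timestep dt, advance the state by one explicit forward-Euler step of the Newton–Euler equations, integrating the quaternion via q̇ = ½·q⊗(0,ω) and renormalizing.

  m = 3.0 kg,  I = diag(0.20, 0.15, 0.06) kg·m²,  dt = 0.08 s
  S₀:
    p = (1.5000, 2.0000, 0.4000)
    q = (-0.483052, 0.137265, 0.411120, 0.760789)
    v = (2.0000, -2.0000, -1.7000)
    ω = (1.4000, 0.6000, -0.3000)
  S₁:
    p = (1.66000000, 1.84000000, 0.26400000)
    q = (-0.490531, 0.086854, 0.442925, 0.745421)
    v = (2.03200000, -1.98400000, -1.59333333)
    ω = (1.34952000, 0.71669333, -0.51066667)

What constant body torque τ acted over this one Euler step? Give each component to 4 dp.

ω₁ − ω₀ = (-0.05048000, 0.11669333, -0.21066667)
gyro term ω₀×Iω₀ = (0.0162, -0.0588, -0.0420)
applied torque τ = (-0.1100, 0.1600, -0.2000)

τ = (-0.1100, 0.1600, -0.2000)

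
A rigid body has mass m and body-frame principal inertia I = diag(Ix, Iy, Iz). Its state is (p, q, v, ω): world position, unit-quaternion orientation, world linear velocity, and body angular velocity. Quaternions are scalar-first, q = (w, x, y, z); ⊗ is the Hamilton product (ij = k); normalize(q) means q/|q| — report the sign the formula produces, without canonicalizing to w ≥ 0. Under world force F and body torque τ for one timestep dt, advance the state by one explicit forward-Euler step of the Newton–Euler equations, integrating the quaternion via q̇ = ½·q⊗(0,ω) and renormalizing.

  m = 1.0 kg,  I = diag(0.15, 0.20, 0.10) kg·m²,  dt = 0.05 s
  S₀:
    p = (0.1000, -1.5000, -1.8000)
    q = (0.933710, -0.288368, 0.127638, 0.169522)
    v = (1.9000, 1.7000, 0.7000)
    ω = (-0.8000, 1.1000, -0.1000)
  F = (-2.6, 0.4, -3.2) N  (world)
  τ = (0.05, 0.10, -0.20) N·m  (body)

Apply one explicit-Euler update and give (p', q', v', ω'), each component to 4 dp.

p' = (0.1950, -1.4150, -1.7650)
q' = (0.9243, -0.3118, 0.1491, 0.1617)
v' = (1.7700, 1.7200, 0.5400)
ω' = (-0.7870, 1.1240, -0.1780)

ω×(Iω) gyroscopic = (0.0110, 0.0040, -0.0440)
angular accel α = (0.2600, 0.4800, -1.5600)
ω + α·dt = (-0.7870, 1.1240, -0.1780)
q⊗(0,ω) = (-0.3541440, -0.9462060, 0.8626266, -0.3084654)
q + ½dt·q⊗(0,ω), renormalized = (0.9243, -0.3118, 0.1491, 0.1617)
a = F/m = (-2.6000, 0.4000, -3.2000)
p' = p + v·dt = (0.1950, -1.4150, -1.7650)
v + (F/m)dt = (1.7700, 1.7200, 0.5400)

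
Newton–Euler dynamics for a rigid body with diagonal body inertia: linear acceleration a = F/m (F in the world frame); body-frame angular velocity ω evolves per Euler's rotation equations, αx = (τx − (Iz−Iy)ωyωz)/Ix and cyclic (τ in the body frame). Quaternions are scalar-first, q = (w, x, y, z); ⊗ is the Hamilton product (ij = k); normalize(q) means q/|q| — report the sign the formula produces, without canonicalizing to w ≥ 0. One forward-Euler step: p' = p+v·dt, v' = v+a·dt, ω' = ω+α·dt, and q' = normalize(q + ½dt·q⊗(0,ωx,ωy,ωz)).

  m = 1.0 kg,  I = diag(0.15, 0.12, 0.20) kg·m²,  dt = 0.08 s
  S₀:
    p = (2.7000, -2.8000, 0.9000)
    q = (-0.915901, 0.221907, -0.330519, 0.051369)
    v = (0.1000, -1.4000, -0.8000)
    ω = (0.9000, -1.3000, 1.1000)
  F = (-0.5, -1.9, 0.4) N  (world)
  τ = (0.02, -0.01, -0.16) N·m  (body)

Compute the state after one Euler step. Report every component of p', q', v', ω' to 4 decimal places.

p' = (2.7080, -2.9120, 0.8360)
q' = (-0.9405, 0.1765, -0.2899, 0.0114)
v' = (0.0600, -1.5520, -0.7680)
ω' = (0.9717, -1.2737, 1.0220)

a = F/m = (-0.5000, -1.9000, 0.4000)
p + v·dt = (2.7080, -2.9120, 0.8360)
v' = v + a·dt = (0.0600, -1.5520, -0.7680)
gyro term ω×Iω = (-0.1144, -0.0495, 0.0351)
angular accel α = (0.8960, 0.3292, -0.9755)
new body rate ω' = (0.9717, -1.2737, 1.0220)
q⊗(0,ω) = (-0.6858969, -1.1211021, 0.9928057, -0.9985031)
q + ½dt·q⊗(0,ω), renormalized = (-0.9405, 0.1765, -0.2899, 0.0114)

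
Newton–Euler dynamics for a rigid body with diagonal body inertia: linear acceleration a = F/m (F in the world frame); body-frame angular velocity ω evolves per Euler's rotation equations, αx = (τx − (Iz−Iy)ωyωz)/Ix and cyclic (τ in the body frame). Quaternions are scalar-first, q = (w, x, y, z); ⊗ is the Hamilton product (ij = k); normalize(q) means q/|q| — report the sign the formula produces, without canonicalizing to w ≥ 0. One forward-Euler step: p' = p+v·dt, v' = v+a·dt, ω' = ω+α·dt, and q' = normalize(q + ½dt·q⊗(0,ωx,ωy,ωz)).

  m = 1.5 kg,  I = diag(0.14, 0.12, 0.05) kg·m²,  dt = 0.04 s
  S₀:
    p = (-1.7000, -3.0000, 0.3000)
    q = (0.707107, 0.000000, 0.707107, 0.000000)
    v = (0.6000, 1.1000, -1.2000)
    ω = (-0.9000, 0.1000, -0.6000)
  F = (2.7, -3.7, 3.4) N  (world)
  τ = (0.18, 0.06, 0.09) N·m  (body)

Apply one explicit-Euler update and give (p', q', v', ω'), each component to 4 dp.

p' = (-1.6760, -2.9560, 0.2520)
q' = (0.7055, -0.0212, 0.7084, 0.0042)
v' = (0.6720, 1.0013, -1.1093)
ω' = (-0.8498, 0.1038, -0.5294)

angular accel α = (1.2557, 0.0950, 1.7640)
new body rate ω' = (-0.8498, 0.1038, -0.5294)
Hamilton product q⊗(0,ω) = (-0.0707107, -1.0606605, 0.0707107, 0.2121321)
q + ½dt·q⊗(0,ω), renormalized = (0.7055, -0.0212, 0.7084, 0.0042)
a = (1.8000, -2.4667, 2.2667)
p + v·dt = (-1.6760, -2.9560, 0.2520)
v' = v + a·dt = (0.6720, 1.0013, -1.1093)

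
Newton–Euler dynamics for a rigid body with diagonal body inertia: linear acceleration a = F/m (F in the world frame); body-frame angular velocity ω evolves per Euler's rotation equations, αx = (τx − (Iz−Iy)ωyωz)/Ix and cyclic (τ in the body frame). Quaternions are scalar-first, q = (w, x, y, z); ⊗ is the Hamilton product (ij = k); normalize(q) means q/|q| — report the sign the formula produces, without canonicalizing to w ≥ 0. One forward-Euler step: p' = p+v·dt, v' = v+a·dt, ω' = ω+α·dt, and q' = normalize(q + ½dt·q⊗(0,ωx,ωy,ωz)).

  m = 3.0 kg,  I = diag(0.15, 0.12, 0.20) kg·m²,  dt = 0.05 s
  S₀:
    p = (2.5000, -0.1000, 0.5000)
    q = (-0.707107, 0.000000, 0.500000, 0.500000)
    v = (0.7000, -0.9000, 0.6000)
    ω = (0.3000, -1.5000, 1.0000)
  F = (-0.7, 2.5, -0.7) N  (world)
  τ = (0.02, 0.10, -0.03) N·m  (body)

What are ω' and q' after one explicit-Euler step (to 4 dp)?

ω×(Iω) gyroscopic = (-0.1200, -0.0150, 0.0135)
(τ − ω×Iω)/I = (0.9333, 0.9583, -0.2175)
ω + α·dt = (0.3467, -1.4521, 0.9891)
Hamilton product q⊗(0,ω) = (0.2500000, 1.0378679, 1.2106605, -0.8571070)
updated quaternion q' = (-0.7001, 0.0259, 0.5297, 0.4781)

ω' = (0.3467, -1.4521, 0.9891)
q' = (-0.7001, 0.0259, 0.5297, 0.4781)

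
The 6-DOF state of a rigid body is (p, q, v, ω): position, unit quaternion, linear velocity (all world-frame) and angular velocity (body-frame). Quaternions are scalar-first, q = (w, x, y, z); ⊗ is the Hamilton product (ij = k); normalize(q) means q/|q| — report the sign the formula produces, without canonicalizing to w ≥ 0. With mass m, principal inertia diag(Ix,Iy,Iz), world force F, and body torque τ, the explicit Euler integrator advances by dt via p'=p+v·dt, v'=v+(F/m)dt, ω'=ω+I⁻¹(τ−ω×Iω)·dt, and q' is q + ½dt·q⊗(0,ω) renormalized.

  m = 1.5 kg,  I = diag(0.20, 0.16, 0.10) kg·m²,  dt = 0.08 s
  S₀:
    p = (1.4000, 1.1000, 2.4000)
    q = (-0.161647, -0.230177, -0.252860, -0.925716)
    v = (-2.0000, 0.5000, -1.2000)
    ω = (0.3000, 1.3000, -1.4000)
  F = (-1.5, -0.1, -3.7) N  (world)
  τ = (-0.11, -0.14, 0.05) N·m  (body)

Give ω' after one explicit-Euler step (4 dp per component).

angular accel α = (-1.0960, -0.6125, 0.6560)
ω + α·dt = (0.2123, 1.2510, -1.3475)

ω' = (0.2123, 1.2510, -1.3475)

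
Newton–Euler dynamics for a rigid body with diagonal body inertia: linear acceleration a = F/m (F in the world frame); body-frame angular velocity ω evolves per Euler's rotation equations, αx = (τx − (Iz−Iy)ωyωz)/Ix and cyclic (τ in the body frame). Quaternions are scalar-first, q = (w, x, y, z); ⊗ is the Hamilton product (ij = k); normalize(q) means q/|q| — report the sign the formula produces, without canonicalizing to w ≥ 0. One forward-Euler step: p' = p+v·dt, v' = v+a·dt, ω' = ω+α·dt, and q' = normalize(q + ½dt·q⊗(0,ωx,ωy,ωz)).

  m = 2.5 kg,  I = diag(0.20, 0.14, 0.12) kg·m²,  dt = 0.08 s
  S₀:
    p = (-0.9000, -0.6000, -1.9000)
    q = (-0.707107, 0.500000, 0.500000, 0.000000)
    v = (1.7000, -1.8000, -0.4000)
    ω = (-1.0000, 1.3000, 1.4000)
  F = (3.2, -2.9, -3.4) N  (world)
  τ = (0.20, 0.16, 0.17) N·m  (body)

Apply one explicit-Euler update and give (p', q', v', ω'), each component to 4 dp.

a = (1.2800, -1.1600, -1.3600)
p + v·dt = (-0.7640, -0.7440, -1.9320)
new velocity v' = (1.8024, -1.8928, -0.5088)
(τ − ω×Iω)/I = (1.1820, 1.9429, 0.7667)
new body rate ω' = (-0.9054, 1.4554, 1.4613)
Hamilton product q⊗(0,ω) = (-0.1500000, 1.4071070, -1.6192391, 0.1600502)
q' = normalize(q + ½dt·q⊗(0,ω)) = (-0.7105, 0.5542, 0.4336, 0.0064)

p' = (-0.7640, -0.7440, -1.9320)
q' = (-0.7105, 0.5542, 0.4336, 0.0064)
v' = (1.8024, -1.8928, -0.5088)
ω' = (-0.9054, 1.4554, 1.4613)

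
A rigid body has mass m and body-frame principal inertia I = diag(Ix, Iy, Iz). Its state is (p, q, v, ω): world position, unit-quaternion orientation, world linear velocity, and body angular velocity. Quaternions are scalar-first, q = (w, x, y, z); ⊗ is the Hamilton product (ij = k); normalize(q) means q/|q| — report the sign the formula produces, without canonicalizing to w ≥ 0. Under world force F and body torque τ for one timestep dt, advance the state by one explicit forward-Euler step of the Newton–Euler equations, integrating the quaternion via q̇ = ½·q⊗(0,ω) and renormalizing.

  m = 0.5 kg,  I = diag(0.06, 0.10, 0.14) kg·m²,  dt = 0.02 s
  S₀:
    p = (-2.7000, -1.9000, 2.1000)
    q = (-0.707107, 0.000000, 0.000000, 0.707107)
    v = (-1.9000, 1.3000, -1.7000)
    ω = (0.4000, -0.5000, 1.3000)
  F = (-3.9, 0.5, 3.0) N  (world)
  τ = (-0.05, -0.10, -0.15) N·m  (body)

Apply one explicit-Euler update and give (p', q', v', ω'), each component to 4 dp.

α = I⁻¹(τ − ω×Iω) = (-0.4000, -0.5840, -1.0143)
ω' = ω + α·dt = (0.3920, -0.5117, 1.2797)
2q̇ = q⊗(0,ω) = (-0.9192391, 0.0707107, 0.6363963, -0.9192391)
q + ½dt·q⊗(0,ω), renormalized = (-0.7162, 0.0007, 0.0064, 0.6978)
a = (-7.8000, 1.0000, 6.0000)
p + v·dt = (-2.7380, -1.8740, 2.0660)
v' = v + a·dt = (-2.0560, 1.3200, -1.5800)

p' = (-2.7380, -1.8740, 2.0660)
q' = (-0.7162, 0.0007, 0.0064, 0.6978)
v' = (-2.0560, 1.3200, -1.5800)
ω' = (0.3920, -0.5117, 1.2797)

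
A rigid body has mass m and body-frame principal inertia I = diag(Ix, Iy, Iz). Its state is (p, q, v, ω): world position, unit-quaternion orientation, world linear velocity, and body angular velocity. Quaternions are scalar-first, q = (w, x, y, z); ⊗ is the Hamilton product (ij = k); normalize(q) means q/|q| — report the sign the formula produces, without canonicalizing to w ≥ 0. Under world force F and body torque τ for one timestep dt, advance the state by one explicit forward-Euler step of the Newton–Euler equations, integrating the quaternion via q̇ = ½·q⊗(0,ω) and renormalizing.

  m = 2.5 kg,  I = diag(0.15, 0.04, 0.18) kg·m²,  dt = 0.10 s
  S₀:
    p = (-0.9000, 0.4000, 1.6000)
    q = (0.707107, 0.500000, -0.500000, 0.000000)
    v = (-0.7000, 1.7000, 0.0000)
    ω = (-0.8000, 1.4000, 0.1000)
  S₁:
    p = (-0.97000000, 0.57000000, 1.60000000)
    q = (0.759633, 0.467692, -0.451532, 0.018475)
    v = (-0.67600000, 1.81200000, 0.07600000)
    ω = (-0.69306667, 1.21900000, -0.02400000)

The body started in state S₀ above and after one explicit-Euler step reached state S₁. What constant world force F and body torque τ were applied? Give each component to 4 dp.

F = (0.6000, 2.8000, 1.9000)
τ = (0.1800, -0.0700, -0.1000)

Δω = ω₁−ω₀ = (0.10693333, -0.18100000, -0.12400000)
τ = I·(Δω/dt) + ω₀×(Iω₀) = (0.1800, -0.0700, -0.1000)
v₁ − v₀ = (0.02400000, 0.11200000, 0.07600000)
m·(v₁−v₀)/dt = (0.6000, 2.8000, 1.9000)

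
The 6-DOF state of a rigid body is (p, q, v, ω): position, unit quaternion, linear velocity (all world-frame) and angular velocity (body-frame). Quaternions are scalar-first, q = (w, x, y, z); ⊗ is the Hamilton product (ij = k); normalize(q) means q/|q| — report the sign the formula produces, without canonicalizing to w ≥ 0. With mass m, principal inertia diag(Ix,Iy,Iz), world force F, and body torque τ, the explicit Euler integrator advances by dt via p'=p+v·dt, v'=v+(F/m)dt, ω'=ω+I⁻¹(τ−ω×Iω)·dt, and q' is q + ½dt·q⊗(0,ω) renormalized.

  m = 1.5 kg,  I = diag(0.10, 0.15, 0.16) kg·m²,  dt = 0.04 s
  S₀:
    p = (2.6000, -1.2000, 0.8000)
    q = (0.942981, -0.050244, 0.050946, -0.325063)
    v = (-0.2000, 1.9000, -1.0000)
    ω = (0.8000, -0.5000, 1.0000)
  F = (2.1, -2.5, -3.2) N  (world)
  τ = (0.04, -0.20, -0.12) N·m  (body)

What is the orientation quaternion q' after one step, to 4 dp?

q⊗(0,ω) = (0.3907312, 0.6427993, -0.6812969, 0.9273462)
q + ½dt·q⊗(0,ω), renormalized = (0.9504, -0.0374, 0.0373, -0.3064)

q' = (0.9504, -0.0374, 0.0373, -0.3064)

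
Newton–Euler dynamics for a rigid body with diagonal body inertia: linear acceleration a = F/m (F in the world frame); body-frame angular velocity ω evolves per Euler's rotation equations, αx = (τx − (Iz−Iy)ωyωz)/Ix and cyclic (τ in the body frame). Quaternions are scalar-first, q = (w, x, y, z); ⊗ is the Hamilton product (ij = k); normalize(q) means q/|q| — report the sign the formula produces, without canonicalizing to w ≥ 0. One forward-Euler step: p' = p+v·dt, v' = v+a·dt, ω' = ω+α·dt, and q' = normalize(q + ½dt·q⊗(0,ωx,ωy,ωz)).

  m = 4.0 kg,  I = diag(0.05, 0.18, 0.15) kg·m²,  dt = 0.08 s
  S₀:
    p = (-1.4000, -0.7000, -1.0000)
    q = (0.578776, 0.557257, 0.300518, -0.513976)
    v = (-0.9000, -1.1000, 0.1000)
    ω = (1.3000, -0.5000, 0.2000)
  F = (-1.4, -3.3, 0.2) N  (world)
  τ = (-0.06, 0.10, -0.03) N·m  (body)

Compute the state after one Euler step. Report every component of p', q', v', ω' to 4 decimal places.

p' = (-1.4720, -0.7880, -0.9920)
q' = (0.5590, 0.5786, 0.2574, -0.5353)
v' = (-0.9280, -1.1660, 0.1040)
ω' = (1.1992, -0.4440, 0.2291)

a = (-0.3500, -0.8250, 0.0500)
new position p' = (-1.4720, -0.7880, -0.9920)
new velocity v' = (-0.9280, -1.1660, 0.1040)
(τ − ω×Iω)/I = (-1.2600, 0.7000, 0.3633)
new body rate ω' = (1.1992, -0.4440, 0.2291)
q⊗(0,ω) = (-0.4713799, 0.5555244, -1.0690082, -0.5535467)
q + ½dt·q⊗(0,ω), renormalized = (0.5590, 0.5786, 0.2574, -0.5353)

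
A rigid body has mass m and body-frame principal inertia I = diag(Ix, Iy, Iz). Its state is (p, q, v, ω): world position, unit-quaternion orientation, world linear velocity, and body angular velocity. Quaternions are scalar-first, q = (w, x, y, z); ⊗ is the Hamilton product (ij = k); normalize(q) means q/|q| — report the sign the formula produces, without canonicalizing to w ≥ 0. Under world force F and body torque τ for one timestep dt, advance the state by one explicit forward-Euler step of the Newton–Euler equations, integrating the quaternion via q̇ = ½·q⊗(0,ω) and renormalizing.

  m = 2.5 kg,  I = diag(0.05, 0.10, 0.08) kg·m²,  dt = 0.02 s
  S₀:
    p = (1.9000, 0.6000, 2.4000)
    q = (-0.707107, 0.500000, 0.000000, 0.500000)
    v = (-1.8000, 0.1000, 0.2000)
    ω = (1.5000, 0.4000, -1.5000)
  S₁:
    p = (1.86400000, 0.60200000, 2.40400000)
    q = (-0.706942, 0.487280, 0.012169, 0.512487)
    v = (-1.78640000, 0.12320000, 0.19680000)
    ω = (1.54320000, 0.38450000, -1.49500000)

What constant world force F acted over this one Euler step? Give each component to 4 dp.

v₁ − v₀ = (0.01360000, 0.02320000, -0.00320000)
F = m·Δv/dt = (1.7000, 2.9000, -0.4000)

F = (1.7000, 2.9000, -0.4000)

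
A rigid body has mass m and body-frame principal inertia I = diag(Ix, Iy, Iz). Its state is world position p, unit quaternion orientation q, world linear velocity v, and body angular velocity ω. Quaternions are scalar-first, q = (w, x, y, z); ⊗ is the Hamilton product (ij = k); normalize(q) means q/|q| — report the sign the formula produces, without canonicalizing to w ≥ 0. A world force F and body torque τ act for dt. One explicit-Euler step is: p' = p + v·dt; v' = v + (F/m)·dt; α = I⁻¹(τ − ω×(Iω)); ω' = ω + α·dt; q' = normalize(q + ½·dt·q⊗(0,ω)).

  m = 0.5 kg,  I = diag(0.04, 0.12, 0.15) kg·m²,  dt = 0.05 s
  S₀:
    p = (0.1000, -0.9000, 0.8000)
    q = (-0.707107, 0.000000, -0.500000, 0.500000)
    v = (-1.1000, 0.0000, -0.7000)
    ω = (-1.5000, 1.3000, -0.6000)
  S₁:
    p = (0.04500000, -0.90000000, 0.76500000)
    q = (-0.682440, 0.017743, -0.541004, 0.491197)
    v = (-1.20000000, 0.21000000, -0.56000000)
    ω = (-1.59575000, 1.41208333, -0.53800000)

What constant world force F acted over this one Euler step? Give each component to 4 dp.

v₁ − v₀ = (-0.10000000, 0.21000000, 0.14000000)
m·(v₁−v₀)/dt = (-1.0000, 2.1000, 1.4000)

F = (-1.0000, 2.1000, 1.4000)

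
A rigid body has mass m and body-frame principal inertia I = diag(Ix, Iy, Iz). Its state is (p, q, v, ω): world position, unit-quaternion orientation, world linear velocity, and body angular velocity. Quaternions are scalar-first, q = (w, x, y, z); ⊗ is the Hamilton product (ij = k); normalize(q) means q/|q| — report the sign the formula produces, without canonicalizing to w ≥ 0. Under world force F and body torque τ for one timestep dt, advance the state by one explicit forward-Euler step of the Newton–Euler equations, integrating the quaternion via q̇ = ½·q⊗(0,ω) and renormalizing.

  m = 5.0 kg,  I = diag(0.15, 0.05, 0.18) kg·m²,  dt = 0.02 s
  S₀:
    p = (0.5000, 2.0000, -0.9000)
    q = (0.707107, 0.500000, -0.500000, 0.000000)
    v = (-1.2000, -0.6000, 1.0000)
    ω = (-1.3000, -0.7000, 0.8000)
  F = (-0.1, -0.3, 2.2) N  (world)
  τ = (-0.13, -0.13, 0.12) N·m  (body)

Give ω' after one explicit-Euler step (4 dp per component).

ω×(Iω) gyroscopic = (-0.0728, 0.0312, -0.0910)
angular accel α = (-0.3813, -3.2240, 1.1722)
ω' = ω + α·dt = (-1.3076, -0.7645, 0.8234)

ω' = (-1.3076, -0.7645, 0.8234)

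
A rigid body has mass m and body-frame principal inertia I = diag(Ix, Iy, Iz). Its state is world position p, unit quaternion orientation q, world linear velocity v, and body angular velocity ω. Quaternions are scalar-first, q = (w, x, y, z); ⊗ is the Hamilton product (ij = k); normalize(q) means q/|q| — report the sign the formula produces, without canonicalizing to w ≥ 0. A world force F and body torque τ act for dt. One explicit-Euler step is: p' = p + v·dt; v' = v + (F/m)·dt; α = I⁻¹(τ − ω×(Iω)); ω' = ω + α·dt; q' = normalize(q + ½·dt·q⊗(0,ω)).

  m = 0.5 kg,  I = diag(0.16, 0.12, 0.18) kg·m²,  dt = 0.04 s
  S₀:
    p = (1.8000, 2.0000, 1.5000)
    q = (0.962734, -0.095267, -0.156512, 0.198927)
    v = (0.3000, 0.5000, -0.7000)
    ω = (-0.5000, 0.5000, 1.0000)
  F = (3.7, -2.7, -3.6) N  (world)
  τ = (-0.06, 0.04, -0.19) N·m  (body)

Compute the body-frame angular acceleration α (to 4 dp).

α = (-0.5625, 0.2500, -1.1111)

gyro term ω×Iω = (0.0300, 0.0100, 0.0100)
angular accel α = (-0.5625, 0.2500, -1.1111)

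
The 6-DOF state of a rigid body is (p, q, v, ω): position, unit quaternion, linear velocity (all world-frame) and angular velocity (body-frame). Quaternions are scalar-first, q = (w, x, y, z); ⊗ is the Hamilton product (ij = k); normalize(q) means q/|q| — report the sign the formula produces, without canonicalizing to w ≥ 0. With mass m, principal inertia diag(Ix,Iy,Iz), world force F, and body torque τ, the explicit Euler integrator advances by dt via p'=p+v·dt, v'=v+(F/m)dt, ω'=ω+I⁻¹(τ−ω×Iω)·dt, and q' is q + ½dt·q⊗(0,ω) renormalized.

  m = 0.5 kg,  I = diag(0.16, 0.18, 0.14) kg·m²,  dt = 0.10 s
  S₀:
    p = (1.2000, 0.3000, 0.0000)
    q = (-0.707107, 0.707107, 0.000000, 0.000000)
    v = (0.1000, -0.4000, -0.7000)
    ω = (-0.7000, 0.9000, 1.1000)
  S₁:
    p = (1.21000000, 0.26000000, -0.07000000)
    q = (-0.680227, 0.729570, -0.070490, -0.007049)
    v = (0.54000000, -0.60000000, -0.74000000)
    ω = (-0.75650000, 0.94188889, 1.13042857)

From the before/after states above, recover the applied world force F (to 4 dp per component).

F = (2.2000, -1.0000, -0.2000)

v₁ − v₀ = (0.44000000, -0.20000000, -0.04000000)
applied force F = (2.2000, -1.0000, -0.2000)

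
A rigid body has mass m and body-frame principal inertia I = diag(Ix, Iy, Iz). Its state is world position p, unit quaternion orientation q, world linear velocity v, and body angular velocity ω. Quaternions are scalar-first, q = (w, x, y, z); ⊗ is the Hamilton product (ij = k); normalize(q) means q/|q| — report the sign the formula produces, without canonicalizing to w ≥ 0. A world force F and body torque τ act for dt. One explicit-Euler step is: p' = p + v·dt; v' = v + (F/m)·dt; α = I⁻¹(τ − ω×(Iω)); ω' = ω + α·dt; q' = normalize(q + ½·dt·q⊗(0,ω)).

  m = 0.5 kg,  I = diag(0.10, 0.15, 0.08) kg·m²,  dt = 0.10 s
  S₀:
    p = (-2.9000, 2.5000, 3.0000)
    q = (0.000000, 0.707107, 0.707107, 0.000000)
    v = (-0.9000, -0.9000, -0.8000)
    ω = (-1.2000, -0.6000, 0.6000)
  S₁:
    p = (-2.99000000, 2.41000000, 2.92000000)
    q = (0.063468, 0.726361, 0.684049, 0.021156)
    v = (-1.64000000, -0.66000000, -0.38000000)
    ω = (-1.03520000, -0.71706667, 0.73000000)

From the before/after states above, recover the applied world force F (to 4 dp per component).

Δv = v₁−v₀ = (-0.74000000, 0.24000000, 0.42000000)
m·(v₁−v₀)/dt = (-3.7000, 1.2000, 2.1000)

F = (-3.7000, 1.2000, 2.1000)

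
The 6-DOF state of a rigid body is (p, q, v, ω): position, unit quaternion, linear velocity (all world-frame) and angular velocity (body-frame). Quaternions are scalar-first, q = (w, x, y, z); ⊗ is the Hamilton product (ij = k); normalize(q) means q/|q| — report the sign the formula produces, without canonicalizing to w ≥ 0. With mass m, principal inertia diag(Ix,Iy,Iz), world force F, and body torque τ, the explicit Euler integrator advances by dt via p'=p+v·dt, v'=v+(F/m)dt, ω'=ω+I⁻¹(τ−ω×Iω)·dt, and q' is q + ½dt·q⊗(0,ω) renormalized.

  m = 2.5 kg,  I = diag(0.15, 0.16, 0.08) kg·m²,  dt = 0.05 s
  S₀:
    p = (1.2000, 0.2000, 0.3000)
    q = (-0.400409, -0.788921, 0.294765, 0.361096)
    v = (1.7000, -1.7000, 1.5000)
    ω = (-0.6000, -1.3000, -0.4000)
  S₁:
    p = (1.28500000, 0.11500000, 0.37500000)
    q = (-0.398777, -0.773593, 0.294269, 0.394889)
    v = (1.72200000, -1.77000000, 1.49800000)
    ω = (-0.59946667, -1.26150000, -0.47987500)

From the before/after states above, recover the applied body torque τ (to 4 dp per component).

Δω = ω₁−ω₀ = (0.00053333, 0.03850000, -0.07987500)
I·α + gyro = (-0.0400, 0.1400, -0.1200)

τ = (-0.0400, 0.1400, -0.1200)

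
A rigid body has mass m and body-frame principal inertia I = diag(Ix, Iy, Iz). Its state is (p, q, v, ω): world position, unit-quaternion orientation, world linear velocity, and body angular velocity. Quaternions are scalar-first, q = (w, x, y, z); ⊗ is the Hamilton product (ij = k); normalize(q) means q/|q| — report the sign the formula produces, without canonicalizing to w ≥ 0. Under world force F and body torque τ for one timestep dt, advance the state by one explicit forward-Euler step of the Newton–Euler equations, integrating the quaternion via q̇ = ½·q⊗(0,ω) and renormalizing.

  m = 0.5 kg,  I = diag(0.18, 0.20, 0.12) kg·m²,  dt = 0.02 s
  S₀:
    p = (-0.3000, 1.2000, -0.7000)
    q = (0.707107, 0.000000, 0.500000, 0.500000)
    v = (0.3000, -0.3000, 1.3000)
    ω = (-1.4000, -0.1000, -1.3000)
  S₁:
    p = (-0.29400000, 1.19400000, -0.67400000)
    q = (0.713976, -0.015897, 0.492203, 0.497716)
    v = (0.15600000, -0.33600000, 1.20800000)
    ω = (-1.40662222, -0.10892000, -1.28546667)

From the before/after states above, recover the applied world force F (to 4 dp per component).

F = (-3.6000, -0.9000, -2.3000)

Δv = v₁−v₀ = (-0.14400000, -0.03600000, -0.09200000)
applied force F = (-3.6000, -0.9000, -2.3000)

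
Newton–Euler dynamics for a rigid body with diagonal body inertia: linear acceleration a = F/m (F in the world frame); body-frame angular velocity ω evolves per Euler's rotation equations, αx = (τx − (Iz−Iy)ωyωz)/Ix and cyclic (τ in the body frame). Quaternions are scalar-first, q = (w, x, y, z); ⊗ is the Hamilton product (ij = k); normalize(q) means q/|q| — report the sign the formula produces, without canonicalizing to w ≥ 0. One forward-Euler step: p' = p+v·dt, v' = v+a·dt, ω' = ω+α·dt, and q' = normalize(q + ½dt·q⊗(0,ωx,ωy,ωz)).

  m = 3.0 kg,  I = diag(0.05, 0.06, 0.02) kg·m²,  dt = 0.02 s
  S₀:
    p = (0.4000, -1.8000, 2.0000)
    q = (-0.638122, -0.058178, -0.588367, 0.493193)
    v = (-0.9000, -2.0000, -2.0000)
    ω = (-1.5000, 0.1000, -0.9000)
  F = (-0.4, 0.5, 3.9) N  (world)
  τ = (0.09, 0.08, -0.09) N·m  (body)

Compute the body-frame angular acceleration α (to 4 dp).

ω×(Iω) gyroscopic = (0.0036, 0.0405, -0.0015)
(τ − ω×Iω)/I = (1.7280, 0.6583, -4.4250)

α = (1.7280, 0.6583, -4.4250)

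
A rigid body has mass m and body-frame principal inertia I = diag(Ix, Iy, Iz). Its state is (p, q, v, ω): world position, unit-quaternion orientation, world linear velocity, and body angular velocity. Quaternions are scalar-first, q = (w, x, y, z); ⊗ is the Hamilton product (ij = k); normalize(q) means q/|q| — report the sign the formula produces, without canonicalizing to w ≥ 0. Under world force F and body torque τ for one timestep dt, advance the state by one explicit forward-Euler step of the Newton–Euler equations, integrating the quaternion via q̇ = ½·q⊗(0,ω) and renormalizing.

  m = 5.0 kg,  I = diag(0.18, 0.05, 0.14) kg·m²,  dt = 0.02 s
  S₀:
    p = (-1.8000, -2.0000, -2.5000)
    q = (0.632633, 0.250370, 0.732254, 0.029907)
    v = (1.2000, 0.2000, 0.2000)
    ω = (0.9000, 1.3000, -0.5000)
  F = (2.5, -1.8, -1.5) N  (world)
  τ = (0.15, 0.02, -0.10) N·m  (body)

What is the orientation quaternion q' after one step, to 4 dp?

2q̇ = q⊗(0,ω) = (-1.1623097, 0.1643636, 0.9745242, -0.6498641)
updated quaternion q' = (0.6209, 0.2520, 0.7419, 0.0234)

q' = (0.6209, 0.2520, 0.7419, 0.0234)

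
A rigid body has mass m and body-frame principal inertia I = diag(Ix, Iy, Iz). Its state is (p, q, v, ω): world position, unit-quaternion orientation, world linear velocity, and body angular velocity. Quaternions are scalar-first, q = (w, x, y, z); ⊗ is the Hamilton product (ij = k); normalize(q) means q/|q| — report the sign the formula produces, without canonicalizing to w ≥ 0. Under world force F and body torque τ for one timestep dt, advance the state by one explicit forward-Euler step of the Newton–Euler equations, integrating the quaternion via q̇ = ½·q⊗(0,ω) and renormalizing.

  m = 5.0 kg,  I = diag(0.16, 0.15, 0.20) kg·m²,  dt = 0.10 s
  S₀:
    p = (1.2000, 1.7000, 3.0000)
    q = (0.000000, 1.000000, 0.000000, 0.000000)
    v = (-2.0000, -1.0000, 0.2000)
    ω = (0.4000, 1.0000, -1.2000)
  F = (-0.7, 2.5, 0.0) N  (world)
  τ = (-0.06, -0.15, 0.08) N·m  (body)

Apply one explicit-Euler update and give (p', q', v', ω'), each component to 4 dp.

p' = (1.0000, 1.6000, 3.0200)
q' = (-0.0199, 0.9968, 0.0598, 0.0498)
v' = (-2.0140, -0.9500, 0.2000)
ω' = (0.4000, 0.8872, -1.1580)

a = (-0.1400, 0.5000, 0.0000)
new position p' = (1.0000, 1.6000, 3.0200)
v' = v + a·dt = (-2.0140, -0.9500, 0.2000)
angular accel α = (0.0000, -1.1280, 0.4200)
new body rate ω' = (0.4000, 0.8872, -1.1580)
q⊗(0,ω) = (-0.4000000, 0.0000000, 1.2000000, 1.0000000)
updated quaternion q' = (-0.0199, 0.9968, 0.0598, 0.0498)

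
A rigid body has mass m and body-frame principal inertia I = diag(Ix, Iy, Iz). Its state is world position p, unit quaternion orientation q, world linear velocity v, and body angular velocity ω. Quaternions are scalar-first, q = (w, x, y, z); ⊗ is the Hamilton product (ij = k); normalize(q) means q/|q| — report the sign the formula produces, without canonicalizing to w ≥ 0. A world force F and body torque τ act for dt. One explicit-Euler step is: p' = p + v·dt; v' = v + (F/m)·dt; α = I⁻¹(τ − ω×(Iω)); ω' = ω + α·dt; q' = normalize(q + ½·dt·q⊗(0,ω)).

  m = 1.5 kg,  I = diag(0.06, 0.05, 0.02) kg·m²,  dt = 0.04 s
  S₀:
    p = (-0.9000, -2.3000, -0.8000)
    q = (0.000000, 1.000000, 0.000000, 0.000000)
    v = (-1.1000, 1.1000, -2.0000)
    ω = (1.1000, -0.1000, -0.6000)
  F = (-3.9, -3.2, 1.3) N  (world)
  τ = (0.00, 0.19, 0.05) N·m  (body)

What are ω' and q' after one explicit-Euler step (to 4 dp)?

(τ − ω×Iω)/I = (0.0300, 4.3280, 2.4450)
new body rate ω' = (1.1012, 0.0731, -0.5022)
Hamilton product q⊗(0,ω) = (-1.1000000, 0.0000000, 0.6000000, -0.1000000)
q + ½dt·q⊗(0,ω), renormalized = (-0.0220, 0.9997, 0.0120, -0.0020)

ω' = (1.1012, 0.0731, -0.5022)
q' = (-0.0220, 0.9997, 0.0120, -0.0020)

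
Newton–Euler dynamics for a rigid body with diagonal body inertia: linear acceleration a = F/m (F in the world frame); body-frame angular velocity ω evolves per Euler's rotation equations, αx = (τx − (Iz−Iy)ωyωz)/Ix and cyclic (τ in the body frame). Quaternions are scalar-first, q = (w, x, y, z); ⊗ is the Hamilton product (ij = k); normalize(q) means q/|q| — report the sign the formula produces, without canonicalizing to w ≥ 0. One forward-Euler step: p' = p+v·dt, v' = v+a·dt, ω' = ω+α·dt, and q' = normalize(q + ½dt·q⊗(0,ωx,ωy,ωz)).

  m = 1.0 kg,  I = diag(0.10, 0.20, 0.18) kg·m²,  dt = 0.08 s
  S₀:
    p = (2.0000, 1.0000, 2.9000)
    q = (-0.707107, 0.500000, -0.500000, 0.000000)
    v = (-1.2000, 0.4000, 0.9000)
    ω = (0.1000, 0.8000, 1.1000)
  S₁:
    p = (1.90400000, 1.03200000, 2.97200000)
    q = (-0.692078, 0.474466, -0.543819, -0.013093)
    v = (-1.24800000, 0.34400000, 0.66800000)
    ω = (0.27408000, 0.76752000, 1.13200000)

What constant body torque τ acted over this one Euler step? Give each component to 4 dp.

τ = (0.2000, -0.0900, 0.0800)

ω₁ − ω₀ = (0.17408000, -0.03248000, 0.03200000)
I·α + gyro = (0.2000, -0.0900, 0.0800)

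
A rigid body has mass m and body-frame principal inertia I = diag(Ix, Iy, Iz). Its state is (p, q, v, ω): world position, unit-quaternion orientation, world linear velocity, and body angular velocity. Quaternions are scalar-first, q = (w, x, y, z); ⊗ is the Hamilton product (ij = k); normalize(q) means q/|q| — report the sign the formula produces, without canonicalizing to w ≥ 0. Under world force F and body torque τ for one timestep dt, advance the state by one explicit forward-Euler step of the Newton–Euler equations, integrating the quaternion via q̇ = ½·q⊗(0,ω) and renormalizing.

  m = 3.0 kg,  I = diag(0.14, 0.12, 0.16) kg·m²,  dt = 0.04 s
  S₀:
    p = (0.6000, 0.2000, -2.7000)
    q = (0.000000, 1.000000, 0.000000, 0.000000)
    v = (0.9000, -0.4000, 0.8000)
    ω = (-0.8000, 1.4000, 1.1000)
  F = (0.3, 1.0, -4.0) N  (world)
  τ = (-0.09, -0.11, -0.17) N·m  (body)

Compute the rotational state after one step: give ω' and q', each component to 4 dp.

ω' = (-0.8433, 1.3575, 1.0519)
q' = (0.0160, 0.9992, -0.0220, 0.0280)

angular accel α = (-1.0829, -1.0633, -1.2025)
ω + α·dt = (-0.8433, 1.3575, 1.0519)
q⊗(0,ω) = (0.8000000, 0.0000000, -1.1000000, 1.4000000)
updated quaternion q' = (0.0160, 0.9992, -0.0220, 0.0280)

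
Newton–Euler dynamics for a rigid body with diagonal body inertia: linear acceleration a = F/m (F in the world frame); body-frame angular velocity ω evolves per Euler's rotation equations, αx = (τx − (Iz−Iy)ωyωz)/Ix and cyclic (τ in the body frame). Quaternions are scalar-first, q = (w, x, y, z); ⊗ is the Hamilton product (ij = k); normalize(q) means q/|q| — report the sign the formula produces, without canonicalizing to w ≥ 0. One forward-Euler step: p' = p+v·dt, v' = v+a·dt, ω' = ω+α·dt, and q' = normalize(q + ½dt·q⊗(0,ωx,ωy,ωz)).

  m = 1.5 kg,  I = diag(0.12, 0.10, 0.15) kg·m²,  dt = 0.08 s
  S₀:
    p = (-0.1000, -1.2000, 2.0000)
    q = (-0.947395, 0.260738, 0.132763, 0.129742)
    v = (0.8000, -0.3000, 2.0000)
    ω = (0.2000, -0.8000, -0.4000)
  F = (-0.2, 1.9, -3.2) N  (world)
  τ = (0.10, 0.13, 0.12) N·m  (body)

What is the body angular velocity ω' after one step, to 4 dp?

ω' = (0.2560, -0.6979, -0.3377)

(τ − ω×Iω)/I = (0.7000, 1.2760, 0.7787)
new body rate ω' = (0.2560, -0.6979, -0.3377)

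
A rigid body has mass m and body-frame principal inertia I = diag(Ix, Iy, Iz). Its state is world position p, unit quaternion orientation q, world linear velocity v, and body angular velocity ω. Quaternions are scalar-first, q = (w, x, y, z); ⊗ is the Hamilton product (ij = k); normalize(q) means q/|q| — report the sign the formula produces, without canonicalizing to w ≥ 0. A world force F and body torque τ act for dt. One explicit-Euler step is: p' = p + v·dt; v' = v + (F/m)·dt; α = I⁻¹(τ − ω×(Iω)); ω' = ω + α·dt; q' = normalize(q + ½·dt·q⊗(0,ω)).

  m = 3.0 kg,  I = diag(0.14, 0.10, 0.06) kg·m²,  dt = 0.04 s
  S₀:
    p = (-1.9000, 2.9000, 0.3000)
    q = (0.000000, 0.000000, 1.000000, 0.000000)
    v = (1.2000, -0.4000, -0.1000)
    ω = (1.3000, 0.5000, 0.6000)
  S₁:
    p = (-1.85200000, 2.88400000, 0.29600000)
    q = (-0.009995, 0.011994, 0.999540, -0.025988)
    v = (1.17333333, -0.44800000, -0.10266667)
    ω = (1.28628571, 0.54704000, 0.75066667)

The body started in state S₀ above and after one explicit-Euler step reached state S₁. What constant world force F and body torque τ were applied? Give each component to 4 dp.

velocity change Δv = (-0.02666667, -0.04800000, -0.00266667)
m·(v₁−v₀)/dt = (-2.0000, -3.6000, -0.2000)
ω₁ − ω₀ = (-0.01371429, 0.04704000, 0.15066667)
I·α + gyro = (-0.0600, 0.1800, 0.2000)

F = (-2.0000, -3.6000, -0.2000)
τ = (-0.0600, 0.1800, 0.2000)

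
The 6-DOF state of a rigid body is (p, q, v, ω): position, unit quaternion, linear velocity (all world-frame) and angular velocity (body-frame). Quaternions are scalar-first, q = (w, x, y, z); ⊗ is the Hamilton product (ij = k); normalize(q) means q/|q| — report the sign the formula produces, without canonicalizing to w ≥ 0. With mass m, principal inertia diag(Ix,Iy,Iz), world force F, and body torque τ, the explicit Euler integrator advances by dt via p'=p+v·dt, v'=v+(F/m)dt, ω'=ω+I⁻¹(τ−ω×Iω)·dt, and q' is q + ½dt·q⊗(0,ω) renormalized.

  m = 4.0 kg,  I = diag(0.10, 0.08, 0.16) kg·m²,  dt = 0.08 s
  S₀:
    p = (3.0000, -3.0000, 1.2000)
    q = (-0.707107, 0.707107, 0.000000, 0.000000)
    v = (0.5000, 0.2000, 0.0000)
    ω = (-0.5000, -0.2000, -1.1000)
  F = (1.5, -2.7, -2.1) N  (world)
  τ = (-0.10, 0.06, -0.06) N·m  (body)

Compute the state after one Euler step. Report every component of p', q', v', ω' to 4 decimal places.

ω×(Iω) gyroscopic = (0.0176, -0.0330, -0.0020)
(τ − ω×Iω)/I = (-1.1760, 1.1625, -0.3625)
ω + α·dt = (-0.5941, -0.1070, -1.1290)
2q̇ = q⊗(0,ω) = (0.3535535, 0.3535535, 0.9192391, 0.6363963)
q + ½dt·q⊗(0,ω), renormalized = (-0.6921, 0.7204, 0.0367, 0.0254)
a = F/m = (0.3750, -0.6750, -0.5250)
new position p' = (3.0400, -2.9840, 1.2000)
new velocity v' = (0.5300, 0.1460, -0.0420)

p' = (3.0400, -2.9840, 1.2000)
q' = (-0.6921, 0.7204, 0.0367, 0.0254)
v' = (0.5300, 0.1460, -0.0420)
ω' = (-0.5941, -0.1070, -1.1290)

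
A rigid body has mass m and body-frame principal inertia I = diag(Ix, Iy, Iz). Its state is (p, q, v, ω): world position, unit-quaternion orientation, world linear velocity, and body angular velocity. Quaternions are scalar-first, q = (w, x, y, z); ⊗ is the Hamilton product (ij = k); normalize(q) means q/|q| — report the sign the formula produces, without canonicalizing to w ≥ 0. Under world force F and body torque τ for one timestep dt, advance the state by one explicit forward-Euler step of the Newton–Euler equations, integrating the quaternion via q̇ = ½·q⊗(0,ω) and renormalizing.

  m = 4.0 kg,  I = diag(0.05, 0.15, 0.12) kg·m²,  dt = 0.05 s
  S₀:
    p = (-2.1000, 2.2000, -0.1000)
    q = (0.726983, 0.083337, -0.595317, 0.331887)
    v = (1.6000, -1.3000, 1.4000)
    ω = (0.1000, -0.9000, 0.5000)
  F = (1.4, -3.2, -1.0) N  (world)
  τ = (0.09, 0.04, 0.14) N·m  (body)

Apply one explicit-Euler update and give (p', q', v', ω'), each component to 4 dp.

ω×(Iω) gyroscopic = (0.0135, -0.0035, -0.0090)
α = I⁻¹(τ − ω×Iω) = (1.5300, 0.2900, 1.2417)
new body rate ω' = (0.1765, -0.8855, 0.5621)
2q̇ = q⊗(0,ω) = (-0.7100625, 0.0737381, -0.6627645, 0.3480199)
q' = normalize(q + ½dt·q⊗(0,ω)) = (0.7090, 0.0852, -0.6117, 0.3405)
linear accel F/m = (0.3500, -0.8000, -0.2500)
p' = p + v·dt = (-2.0200, 2.1350, -0.0300)
new velocity v' = (1.6175, -1.3400, 1.3875)

p' = (-2.0200, 2.1350, -0.0300)
q' = (0.7090, 0.0852, -0.6117, 0.3405)
v' = (1.6175, -1.3400, 1.3875)
ω' = (0.1765, -0.8855, 0.5621)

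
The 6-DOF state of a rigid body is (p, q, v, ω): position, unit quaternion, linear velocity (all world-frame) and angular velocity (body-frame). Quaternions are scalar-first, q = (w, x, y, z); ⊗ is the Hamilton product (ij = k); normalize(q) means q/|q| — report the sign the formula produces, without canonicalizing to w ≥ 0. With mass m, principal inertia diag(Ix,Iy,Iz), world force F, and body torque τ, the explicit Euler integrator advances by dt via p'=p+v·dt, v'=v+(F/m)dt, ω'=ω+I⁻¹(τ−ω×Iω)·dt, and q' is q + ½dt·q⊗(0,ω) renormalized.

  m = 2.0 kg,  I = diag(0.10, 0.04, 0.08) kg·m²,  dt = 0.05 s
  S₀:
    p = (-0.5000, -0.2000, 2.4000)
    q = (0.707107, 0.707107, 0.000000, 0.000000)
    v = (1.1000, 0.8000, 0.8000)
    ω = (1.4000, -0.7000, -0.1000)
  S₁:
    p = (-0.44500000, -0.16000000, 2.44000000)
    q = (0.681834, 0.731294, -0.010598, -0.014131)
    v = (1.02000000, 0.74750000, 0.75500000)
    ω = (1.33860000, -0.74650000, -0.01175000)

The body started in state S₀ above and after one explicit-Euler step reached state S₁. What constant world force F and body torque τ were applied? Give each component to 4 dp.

F = (-3.2000, -2.1000, -1.8000)
τ = (-0.1200, -0.0400, 0.2000)

rate change Δω = (-0.06140000, -0.04650000, 0.08825000)
applied torque τ = (-0.1200, -0.0400, 0.2000)
velocity change Δv = (-0.08000000, -0.05250000, -0.04500000)
F = m·Δv/dt = (-3.2000, -2.1000, -1.8000)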